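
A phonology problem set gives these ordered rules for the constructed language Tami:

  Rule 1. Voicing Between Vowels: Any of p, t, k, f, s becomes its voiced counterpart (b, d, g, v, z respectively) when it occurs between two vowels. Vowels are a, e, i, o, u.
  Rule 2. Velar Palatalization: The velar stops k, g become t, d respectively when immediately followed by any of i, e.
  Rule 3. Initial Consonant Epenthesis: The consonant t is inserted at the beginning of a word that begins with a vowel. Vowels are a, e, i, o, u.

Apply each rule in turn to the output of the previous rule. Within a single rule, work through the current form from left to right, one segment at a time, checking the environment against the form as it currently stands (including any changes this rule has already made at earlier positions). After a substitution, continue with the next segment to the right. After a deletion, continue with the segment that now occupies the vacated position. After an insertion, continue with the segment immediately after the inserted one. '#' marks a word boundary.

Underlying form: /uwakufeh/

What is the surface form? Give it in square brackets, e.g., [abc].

[tuwaguveh]

Rule 1 Voicing Between Vowels: [uwakufeh] → [uwaguveh]
Rule 2 Velar Palatalization: no change — [uwaguveh]
Rule 3 Initial Consonant Epenthesis: [uwaguveh] → [tuwaguveh]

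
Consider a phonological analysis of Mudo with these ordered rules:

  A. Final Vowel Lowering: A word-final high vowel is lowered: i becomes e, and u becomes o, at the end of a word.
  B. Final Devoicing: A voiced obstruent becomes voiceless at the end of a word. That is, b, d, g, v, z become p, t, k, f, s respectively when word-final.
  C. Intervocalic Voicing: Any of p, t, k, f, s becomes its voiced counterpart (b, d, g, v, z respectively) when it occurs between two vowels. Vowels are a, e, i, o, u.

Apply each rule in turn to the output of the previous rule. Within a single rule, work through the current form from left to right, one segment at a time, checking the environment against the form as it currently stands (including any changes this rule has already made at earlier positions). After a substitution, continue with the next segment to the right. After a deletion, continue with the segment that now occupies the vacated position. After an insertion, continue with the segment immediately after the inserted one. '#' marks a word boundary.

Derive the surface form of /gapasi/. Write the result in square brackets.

A Final Vowel Lowering: [gapasi] → [gapase]
B Final Devoicing: no change — [gapase]
C Intervocalic Voicing: [gapase] → [gabaze]

[gabaze]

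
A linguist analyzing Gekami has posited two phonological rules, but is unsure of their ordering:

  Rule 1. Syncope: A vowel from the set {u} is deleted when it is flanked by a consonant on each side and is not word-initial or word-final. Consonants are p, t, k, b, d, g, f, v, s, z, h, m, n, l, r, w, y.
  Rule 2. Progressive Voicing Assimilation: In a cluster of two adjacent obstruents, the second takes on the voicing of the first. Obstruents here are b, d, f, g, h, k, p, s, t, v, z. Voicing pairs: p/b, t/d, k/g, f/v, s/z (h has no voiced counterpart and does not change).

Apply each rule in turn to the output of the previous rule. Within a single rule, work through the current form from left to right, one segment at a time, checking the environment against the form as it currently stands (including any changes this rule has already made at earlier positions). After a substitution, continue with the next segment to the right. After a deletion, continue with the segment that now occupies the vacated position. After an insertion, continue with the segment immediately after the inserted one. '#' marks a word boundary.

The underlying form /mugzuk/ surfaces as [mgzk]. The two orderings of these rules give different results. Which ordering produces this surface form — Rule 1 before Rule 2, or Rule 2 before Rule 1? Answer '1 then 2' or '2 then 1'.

Order 1 then 2:
  1 Syncope: [mugzuk] → [mgzk]
  2 Progressive Voicing Assimilation: [mgzk] → [mgzg]
  result: [mgzg]
Order 2 then 1:
  2 Progressive Voicing Assimilation: no change — [mugzuk]
  1 Syncope: [mugzuk] → [mgzk]
  result: [mgzk]

2 then 1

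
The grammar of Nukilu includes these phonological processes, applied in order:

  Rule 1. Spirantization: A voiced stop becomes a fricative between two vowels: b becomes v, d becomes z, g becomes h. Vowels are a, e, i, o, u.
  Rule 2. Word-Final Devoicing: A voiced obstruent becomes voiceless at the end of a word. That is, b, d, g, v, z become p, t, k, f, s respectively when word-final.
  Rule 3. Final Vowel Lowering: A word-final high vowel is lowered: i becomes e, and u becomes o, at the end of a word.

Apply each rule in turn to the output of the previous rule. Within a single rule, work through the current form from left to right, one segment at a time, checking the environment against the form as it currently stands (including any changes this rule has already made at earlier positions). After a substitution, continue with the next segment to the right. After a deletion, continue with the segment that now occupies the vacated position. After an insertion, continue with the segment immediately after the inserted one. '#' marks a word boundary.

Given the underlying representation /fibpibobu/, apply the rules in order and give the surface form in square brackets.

Rule 1 Spirantization: [fibpibobu] → [fibpivovu]
Rule 2 Word-Final Devoicing: no change — [fibpivovu]
Rule 3 Final Vowel Lowering: [fibpivovu] → [fibpivovo]

[fibpivovo]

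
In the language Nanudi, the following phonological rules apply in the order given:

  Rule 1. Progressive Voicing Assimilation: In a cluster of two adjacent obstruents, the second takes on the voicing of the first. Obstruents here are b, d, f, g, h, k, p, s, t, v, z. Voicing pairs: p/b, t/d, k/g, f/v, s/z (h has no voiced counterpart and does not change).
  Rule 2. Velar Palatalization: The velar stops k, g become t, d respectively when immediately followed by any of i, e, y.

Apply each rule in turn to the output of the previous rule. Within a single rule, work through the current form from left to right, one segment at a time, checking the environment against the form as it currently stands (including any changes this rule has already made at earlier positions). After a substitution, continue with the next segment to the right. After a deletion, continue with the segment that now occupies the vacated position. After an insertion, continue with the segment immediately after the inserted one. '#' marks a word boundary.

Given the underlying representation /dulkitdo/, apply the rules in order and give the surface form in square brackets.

[dultitto]

Rule 1 Progressive Voicing Assimilation: [dulkitdo] → [dulkitto]
Rule 2 Velar Palatalization: [dulkitto] → [dultitto]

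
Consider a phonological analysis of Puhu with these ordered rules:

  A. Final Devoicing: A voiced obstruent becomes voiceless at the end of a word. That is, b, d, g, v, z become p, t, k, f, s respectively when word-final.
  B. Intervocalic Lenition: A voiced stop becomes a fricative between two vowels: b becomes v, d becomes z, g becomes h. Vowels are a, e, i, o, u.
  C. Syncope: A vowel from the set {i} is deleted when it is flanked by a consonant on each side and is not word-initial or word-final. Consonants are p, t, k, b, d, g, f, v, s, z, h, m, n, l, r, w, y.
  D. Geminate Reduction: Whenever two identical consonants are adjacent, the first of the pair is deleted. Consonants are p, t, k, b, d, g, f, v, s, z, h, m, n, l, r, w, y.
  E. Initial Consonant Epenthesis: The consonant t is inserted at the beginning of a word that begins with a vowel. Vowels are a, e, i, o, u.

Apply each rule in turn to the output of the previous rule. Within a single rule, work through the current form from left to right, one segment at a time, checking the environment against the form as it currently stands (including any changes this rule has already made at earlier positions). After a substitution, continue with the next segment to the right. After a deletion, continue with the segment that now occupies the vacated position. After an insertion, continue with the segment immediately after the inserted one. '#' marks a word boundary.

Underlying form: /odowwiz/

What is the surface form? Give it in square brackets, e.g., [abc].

[tozows]

A Final Devoicing: [odowwiz] → [odowwis]
B Intervocalic Lenition: [odowwis] → [ozowwis]
C Syncope: [ozowwis] → [ozowws]
D Geminate Reduction: [ozowws] → [ozows]
E Initial Consonant Epenthesis: [ozows] → [tozows]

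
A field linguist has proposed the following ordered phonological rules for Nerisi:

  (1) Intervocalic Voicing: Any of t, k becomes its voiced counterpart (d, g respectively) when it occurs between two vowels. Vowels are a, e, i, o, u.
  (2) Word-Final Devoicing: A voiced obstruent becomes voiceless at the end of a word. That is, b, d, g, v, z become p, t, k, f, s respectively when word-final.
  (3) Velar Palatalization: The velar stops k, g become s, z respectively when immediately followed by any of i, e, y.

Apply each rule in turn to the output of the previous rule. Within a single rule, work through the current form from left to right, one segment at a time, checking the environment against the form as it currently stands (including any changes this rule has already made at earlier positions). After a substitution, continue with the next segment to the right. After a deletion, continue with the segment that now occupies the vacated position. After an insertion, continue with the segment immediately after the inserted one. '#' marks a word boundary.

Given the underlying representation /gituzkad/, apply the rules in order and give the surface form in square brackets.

(1) Intervocalic Voicing: [gituzkad] → [giduzkad]
(2) Word-Final Devoicing: [giduzkad] → [giduzkat]
(3) Velar Palatalization: [giduzkat] → [ziduzkat]

[ziduzkat]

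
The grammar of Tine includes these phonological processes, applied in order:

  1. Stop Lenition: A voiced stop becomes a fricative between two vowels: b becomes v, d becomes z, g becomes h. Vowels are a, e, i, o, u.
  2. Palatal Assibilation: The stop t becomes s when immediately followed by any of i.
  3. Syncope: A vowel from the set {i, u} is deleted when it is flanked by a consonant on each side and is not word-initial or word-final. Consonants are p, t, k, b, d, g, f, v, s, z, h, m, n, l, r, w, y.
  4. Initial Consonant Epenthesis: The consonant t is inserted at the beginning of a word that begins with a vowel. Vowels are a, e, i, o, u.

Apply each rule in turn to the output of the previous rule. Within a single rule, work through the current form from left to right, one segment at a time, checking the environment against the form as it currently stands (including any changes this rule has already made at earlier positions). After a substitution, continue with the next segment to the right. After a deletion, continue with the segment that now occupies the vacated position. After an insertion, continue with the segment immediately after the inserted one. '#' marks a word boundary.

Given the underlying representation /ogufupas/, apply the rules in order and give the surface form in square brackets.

1 Stop Lenition: [ogufupas] → [ohufupas]
2 Palatal Assibilation: no change — [ohufupas]
3 Syncope: [ohufupas] → [ohfpas]
4 Initial Consonant Epenthesis: [ohfpas] → [tohfpas]

[tohfpas]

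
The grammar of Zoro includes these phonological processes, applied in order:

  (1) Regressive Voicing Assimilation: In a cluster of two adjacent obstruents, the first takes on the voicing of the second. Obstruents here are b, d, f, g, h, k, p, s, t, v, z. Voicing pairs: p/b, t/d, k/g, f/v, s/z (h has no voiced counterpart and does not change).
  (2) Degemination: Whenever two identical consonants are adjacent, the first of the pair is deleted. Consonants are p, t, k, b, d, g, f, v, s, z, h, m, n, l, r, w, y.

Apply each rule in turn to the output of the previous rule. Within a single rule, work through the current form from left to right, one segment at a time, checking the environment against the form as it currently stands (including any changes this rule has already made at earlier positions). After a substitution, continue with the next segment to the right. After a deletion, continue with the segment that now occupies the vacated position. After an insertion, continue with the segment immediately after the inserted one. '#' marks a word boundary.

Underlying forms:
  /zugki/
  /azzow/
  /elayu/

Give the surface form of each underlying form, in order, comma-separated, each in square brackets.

/zugki/:
  (1) Regressive Voicing Assimilation: [zugki] → [zukki]
  (2) Degemination: [zukki] → [zuki]
/azzow/:
  (1) Regressive Voicing Assimilation: no change — [azzow]
  (2) Degemination: [azzow] → [azow]
/elayu/:
  (1) Regressive Voicing Assimilation: no change — [elayu]
  (2) Degemination: no change — [elayu]

[zuki], [azow], [elayu]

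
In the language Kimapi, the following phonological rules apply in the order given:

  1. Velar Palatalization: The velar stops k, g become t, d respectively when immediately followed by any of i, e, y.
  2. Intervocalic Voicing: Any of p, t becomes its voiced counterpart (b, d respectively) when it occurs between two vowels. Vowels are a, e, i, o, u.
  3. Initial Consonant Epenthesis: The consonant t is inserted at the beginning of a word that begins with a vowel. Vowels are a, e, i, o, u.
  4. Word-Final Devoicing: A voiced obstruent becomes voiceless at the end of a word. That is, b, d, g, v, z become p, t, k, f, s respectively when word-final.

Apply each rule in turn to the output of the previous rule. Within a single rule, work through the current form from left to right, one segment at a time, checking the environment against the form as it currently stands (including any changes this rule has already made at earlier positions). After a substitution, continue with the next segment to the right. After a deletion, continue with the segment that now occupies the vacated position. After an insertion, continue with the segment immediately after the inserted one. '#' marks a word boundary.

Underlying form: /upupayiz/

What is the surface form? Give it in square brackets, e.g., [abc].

[tububayis]

1 Velar Palatalization: no change — [upupayiz]
2 Intervocalic Voicing: [upupayiz] → [ububayiz]
3 Initial Consonant Epenthesis: [ububayiz] → [tububayiz]
4 Word-Final Devoicing: [tububayiz] → [tububayis]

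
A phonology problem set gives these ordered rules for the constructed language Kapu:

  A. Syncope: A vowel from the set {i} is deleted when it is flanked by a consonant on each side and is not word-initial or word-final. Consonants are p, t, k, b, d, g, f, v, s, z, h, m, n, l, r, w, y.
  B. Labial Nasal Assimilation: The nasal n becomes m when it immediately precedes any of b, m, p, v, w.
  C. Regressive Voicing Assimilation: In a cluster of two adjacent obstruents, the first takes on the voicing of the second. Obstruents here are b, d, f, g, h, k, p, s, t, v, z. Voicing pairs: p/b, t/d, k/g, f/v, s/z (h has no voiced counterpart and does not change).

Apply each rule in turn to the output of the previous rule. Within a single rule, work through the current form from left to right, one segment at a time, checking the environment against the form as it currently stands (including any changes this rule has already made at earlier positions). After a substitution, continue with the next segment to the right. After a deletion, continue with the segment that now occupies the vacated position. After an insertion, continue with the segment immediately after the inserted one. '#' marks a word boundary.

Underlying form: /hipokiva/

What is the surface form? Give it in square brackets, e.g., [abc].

A Syncope: [hipokiva] → [hpokva]
B Labial Nasal Assimilation: no change — [hpokva]
C Regressive Voicing Assimilation: [hpokva] → [hpogva]

[hpogva]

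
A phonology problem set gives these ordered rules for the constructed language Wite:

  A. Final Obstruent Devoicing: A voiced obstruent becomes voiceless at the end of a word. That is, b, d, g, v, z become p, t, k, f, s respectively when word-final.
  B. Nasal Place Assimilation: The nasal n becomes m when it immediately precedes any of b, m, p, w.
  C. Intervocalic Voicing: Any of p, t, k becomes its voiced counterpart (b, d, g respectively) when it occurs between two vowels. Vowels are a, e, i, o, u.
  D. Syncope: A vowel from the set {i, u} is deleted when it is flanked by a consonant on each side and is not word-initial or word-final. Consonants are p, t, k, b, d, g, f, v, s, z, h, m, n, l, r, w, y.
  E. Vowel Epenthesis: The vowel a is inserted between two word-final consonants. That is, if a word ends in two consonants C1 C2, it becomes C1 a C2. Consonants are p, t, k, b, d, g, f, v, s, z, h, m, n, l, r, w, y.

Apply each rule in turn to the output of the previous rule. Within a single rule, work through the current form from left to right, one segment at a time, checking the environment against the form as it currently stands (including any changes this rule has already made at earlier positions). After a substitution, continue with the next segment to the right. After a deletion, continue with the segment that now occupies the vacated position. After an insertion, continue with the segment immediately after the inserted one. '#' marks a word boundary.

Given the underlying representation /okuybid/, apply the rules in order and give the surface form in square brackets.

A Final Obstruent Devoicing: [okuybid] → [okuybit]
B Nasal Place Assimilation: no change — [okuybit]
C Intervocalic Voicing: [okuybit] → [oguybit]
D Syncope: [oguybit] → [ogybt]
E Vowel Epenthesis: [ogybt] → [ogybat]

[ogybat]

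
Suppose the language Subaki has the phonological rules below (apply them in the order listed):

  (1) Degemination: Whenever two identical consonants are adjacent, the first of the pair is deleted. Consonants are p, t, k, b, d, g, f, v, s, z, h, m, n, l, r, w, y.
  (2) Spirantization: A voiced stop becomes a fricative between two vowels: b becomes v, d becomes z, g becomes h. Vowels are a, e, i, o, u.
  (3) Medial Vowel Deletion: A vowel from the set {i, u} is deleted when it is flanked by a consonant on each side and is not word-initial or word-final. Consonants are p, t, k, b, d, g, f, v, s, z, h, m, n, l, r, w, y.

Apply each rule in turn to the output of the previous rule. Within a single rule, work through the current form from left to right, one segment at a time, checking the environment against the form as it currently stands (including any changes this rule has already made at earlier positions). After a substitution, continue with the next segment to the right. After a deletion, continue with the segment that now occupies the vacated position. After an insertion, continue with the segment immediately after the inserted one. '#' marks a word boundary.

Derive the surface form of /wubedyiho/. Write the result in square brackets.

[wvedyho]

(1) Degemination: no change — [wubedyiho]
(2) Spirantization: [wubedyiho] → [wuvedyiho]
(3) Medial Vowel Deletion: [wuvedyiho] → [wvedyho]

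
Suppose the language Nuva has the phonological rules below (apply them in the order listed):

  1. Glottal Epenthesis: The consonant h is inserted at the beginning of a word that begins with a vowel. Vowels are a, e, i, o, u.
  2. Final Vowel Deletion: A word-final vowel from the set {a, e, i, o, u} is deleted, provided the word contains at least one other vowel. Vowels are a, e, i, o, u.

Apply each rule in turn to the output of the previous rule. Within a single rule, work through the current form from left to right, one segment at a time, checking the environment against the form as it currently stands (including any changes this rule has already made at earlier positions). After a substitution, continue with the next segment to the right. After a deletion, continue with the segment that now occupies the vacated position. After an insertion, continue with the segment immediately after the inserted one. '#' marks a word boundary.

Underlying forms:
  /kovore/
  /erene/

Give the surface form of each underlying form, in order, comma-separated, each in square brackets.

[kovor], [heren]

/kovore/:
  1 Glottal Epenthesis: no change — [kovore]
  2 Final Vowel Deletion: [kovore] → [kovor]
/erene/:
  1 Glottal Epenthesis: [erene] → [herene]
  2 Final Vowel Deletion: [herene] → [heren]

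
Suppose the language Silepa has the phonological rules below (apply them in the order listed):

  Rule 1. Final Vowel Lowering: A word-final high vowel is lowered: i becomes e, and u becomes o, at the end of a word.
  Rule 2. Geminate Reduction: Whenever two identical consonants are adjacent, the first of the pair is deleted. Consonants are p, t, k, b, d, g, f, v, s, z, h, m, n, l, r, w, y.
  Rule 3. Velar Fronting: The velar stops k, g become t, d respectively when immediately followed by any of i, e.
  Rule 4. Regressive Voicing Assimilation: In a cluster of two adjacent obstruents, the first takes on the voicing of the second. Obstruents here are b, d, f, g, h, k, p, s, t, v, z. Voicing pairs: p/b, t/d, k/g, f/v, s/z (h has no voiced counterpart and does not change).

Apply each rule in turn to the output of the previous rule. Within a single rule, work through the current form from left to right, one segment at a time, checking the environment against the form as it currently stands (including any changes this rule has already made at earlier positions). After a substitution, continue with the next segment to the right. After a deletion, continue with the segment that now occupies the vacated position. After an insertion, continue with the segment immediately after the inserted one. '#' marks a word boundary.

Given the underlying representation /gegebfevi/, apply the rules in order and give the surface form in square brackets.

[dedepfeve]

Rule 1 Final Vowel Lowering: [gegebfevi] → [gegebfeve]
Rule 2 Geminate Reduction: no change — [gegebfeve]
Rule 3 Velar Fronting: [gegebfeve] → [dedebfeve]
Rule 4 Regressive Voicing Assimilation: [dedebfeve] → [dedepfeve]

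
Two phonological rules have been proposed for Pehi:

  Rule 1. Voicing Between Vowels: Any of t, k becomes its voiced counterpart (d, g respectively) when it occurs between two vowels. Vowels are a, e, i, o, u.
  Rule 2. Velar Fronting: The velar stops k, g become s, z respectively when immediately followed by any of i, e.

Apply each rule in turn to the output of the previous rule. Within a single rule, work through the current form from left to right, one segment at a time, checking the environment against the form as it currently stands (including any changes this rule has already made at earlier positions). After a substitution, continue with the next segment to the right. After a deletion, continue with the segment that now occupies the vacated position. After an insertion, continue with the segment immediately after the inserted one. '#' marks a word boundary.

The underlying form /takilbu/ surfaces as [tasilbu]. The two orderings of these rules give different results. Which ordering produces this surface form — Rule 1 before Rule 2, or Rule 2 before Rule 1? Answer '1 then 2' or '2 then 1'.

2 then 1

Order 1 then 2:
  1 Voicing Between Vowels: [takilbu] → [tagilbu]
  2 Velar Fronting: [tagilbu] → [tazilbu]
  result: [tazilbu]
Order 2 then 1:
  2 Velar Fronting: [takilbu] → [tasilbu]
  1 Voicing Between Vowels: no change — [tasilbu]
  result: [tasilbu]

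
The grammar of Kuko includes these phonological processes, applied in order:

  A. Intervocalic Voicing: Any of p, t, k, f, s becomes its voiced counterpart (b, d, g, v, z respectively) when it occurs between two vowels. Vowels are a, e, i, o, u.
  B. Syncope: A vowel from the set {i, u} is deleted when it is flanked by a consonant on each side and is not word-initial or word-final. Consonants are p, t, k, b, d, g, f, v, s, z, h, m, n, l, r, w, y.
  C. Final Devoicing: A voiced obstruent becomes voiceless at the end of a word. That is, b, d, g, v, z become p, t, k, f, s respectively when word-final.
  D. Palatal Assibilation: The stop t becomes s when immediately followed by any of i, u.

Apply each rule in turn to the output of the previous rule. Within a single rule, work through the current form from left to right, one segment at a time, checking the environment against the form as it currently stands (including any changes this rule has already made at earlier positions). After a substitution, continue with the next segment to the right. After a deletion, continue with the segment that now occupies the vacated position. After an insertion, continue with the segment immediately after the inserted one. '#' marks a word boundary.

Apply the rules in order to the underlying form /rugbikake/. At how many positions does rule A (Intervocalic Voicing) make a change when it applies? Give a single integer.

A Intervocalic Voicing: [rugbikake] → [rugbigage]
B Syncope: [rugbigage] → [rgbgage]
C Final Devoicing: no change — [rgbgage]
D Palatal Assibilation: no change — [rgbgage]
Rule A changed 2 position(s).

2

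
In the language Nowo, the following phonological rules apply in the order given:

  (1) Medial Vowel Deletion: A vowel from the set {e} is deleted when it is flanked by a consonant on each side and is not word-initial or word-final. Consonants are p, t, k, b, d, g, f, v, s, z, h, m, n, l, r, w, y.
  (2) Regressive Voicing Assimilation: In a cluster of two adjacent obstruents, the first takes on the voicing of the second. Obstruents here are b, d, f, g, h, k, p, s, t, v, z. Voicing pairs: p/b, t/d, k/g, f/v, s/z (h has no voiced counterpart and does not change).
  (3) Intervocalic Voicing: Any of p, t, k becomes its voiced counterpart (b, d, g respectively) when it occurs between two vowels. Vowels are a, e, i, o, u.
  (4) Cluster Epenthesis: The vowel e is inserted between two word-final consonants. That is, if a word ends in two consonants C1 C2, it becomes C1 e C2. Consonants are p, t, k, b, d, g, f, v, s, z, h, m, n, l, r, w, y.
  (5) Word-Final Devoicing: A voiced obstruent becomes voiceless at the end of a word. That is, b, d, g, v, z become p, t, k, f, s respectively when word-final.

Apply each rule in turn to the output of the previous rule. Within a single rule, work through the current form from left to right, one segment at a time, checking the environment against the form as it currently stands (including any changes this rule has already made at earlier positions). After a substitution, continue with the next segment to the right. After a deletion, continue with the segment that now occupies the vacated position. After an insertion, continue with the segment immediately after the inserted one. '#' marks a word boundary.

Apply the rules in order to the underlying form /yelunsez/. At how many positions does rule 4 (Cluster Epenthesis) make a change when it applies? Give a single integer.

(1) Medial Vowel Deletion: [yelunsez] → [ylunsz]
(2) Regressive Voicing Assimilation: [ylunsz] → [ylunzz]
(3) Intervocalic Voicing: no change — [ylunzz]
(4) Cluster Epenthesis: [ylunzz] → [ylunzez]
(5) Word-Final Devoicing: [ylunzez] → [ylunzes]
Rule 4 changed 1 position(s).

1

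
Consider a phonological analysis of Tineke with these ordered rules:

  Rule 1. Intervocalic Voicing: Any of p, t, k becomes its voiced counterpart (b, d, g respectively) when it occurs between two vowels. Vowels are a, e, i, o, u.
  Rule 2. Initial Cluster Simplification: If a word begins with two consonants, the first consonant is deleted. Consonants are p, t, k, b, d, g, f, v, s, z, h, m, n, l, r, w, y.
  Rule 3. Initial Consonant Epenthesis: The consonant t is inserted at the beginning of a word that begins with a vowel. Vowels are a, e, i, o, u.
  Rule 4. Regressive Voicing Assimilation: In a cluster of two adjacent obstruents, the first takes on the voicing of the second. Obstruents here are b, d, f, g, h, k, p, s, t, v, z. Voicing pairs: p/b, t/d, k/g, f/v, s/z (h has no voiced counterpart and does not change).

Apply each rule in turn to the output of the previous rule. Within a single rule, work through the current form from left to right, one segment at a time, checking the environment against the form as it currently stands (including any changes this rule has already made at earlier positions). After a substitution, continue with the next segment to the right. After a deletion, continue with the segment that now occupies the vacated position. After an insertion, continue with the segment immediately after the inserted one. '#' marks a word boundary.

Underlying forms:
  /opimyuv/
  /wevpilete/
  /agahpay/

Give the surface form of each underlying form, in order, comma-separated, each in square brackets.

[tobimyuv], [wefpilede], [tagahpay]

/opimyuv/:
  Rule 1 Intervocalic Voicing: [opimyuv] → [obimyuv]
  Rule 2 Initial Cluster Simplification: no change — [obimyuv]
  Rule 3 Initial Consonant Epenthesis: [obimyuv] → [tobimyuv]
  Rule 4 Regressive Voicing Assimilation: no change — [tobimyuv]
/wevpilete/:
  Rule 1 Intervocalic Voicing: [wevpilete] → [wevpilede]
  Rule 2 Initial Cluster Simplification: no change — [wevpilede]
  Rule 3 Initial Consonant Epenthesis: no change — [wevpilede]
  Rule 4 Regressive Voicing Assimilation: [wevpilede] → [wefpilede]
/agahpay/:
  Rule 1 Intervocalic Voicing: no change — [agahpay]
  Rule 2 Initial Cluster Simplification: no change — [agahpay]
  Rule 3 Initial Consonant Epenthesis: [agahpay] → [tagahpay]
  Rule 4 Regressive Voicing Assimilation: no change — [tagahpay]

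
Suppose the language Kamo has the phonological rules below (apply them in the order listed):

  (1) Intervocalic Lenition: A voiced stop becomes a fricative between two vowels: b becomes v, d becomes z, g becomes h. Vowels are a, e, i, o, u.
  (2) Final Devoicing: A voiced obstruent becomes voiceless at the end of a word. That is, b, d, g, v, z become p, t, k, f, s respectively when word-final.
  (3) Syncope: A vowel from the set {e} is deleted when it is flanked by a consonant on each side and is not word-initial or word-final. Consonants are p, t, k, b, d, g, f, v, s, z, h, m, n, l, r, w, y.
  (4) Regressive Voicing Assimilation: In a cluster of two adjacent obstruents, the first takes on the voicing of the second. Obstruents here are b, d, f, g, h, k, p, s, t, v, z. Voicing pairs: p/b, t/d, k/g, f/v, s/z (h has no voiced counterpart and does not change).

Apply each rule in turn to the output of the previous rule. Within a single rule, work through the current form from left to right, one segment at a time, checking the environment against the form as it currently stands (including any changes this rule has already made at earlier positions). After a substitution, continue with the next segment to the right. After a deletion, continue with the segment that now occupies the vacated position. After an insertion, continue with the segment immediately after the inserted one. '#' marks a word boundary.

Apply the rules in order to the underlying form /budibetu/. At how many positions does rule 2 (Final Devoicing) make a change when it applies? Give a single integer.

(1) Intervocalic Lenition: [budibetu] → [buzivetu]
(2) Final Devoicing: no change — [buzivetu]
(3) Syncope: [buzivetu] → [buzivtu]
(4) Regressive Voicing Assimilation: [buzivtu] → [buziftu]
Rule 2 changed 0 position(s).

0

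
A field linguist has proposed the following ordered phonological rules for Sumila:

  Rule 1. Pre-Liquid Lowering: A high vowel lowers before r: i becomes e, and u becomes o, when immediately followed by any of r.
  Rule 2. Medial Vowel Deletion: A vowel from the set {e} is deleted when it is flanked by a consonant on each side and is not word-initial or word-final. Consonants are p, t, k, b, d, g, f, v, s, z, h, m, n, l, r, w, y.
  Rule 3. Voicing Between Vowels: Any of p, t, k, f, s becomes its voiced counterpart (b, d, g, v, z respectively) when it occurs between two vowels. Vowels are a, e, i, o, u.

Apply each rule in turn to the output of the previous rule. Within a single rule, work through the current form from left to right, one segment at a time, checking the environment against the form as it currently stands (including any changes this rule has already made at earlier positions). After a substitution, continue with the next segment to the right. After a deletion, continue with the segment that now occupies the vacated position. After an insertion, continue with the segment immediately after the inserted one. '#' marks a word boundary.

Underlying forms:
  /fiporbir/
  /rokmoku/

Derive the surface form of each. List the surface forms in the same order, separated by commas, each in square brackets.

[fiborbr], [rokmogu]

/fiporbir/:
  Rule 1 Pre-Liquid Lowering: [fiporbir] → [fiporber]
  Rule 2 Medial Vowel Deletion: [fiporber] → [fiporbr]
  Rule 3 Voicing Between Vowels: [fiporbr] → [fiborbr]
/rokmoku/:
  Rule 1 Pre-Liquid Lowering: no change — [rokmoku]
  Rule 2 Medial Vowel Deletion: no change — [rokmoku]
  Rule 3 Voicing Between Vowels: [rokmoku] → [rokmogu]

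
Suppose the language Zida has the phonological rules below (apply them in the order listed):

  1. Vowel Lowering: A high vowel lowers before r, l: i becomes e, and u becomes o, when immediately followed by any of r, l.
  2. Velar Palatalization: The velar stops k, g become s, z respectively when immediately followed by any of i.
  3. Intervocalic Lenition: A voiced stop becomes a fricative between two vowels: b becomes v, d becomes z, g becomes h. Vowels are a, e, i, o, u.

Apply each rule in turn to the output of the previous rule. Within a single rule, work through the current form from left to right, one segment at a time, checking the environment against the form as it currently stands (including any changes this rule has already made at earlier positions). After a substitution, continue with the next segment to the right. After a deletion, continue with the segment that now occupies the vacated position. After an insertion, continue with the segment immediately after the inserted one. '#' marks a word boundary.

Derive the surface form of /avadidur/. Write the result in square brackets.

1 Vowel Lowering: [avadidur] → [avadidor]
2 Velar Palatalization: no change — [avadidor]
3 Intervocalic Lenition: [avadidor] → [avazizor]

[avazizor]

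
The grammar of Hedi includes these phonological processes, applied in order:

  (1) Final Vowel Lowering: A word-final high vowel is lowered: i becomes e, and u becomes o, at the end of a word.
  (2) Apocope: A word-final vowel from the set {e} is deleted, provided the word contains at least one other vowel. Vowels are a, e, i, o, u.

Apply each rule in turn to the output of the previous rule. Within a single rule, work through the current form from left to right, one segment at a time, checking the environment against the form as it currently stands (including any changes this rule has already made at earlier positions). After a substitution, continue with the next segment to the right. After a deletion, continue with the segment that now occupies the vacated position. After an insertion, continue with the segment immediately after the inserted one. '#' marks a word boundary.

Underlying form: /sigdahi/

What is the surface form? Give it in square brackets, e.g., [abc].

[sigdah]

(1) Final Vowel Lowering: [sigdahi] → [sigdahe]
(2) Apocope: [sigdahe] → [sigdah]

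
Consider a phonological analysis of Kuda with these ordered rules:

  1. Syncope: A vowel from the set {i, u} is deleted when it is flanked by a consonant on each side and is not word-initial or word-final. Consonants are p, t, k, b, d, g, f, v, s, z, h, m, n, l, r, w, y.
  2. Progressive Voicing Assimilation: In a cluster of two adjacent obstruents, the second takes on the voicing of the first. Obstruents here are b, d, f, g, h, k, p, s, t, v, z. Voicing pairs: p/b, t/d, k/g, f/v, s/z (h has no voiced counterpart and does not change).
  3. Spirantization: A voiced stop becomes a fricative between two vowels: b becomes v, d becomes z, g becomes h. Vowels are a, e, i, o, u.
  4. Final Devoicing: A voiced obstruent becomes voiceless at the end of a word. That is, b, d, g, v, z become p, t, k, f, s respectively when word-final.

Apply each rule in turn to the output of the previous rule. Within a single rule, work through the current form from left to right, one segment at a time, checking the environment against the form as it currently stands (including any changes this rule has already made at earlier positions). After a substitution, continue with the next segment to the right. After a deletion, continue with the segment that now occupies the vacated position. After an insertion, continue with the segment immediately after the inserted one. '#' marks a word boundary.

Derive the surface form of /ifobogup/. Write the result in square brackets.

1 Syncope: [ifobogup] → [ifobogp]
2 Progressive Voicing Assimilation: [ifobogp] → [ifobogb]
3 Spirantization: [ifobogb] → [ifovogb]
4 Final Devoicing: [ifovogb] → [ifovogp]

[ifovogp]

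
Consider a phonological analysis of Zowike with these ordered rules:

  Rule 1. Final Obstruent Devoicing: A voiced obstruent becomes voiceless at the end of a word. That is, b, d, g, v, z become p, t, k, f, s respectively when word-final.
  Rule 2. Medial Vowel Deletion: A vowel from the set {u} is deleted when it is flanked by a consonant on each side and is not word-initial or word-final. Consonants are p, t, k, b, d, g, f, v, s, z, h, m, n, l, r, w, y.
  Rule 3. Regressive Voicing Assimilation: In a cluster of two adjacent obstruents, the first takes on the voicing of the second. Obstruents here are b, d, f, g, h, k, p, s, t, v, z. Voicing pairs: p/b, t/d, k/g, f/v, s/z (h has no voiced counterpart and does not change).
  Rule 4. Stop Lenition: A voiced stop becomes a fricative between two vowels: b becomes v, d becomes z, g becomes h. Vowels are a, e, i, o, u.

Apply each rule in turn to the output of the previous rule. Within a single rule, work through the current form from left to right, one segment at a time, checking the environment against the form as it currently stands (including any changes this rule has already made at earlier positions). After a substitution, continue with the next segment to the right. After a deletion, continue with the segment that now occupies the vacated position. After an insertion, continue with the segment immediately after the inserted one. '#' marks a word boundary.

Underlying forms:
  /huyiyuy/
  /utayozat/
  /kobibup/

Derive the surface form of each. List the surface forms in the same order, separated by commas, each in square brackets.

/huyiyuy/:
  Rule 1 Final Obstruent Devoicing: no change — [huyiyuy]
  Rule 2 Medial Vowel Deletion: [huyiyuy] → [hyiyy]
  Rule 3 Regressive Voicing Assimilation: no change — [hyiyy]
  Rule 4 Stop Lenition: no change — [hyiyy]
/utayozat/:
  Rule 1 Final Obstruent Devoicing: no change — [utayozat]
  Rule 2 Medial Vowel Deletion: no change — [utayozat]
  Rule 3 Regressive Voicing Assimilation: no change — [utayozat]
  Rule 4 Stop Lenition: no change — [utayozat]
/kobibup/:
  Rule 1 Final Obstruent Devoicing: no change — [kobibup]
  Rule 2 Medial Vowel Deletion: [kobibup] → [kobibp]
  Rule 3 Regressive Voicing Assimilation: [kobibp] → [kobipp]
  Rule 4 Stop Lenition: [kobipp] → [kovipp]

[hyiyy], [utayozat], [kovipp]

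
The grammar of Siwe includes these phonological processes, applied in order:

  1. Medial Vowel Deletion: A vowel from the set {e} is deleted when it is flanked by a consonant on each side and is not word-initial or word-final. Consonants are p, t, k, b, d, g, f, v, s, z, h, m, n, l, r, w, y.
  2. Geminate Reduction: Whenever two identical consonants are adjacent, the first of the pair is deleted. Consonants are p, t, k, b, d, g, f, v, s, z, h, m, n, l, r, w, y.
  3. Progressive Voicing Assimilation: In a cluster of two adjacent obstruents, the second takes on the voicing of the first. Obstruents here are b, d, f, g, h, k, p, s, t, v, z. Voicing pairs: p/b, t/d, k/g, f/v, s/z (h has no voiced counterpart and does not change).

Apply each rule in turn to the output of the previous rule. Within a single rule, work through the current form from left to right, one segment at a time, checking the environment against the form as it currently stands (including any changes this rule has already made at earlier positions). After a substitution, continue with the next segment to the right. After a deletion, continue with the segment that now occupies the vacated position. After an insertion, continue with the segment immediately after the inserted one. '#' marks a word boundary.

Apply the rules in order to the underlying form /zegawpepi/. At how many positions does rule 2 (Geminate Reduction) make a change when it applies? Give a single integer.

1

1 Medial Vowel Deletion: [zegawpepi] → [zgawppi]
2 Geminate Reduction: [zgawppi] → [zgawpi]
3 Progressive Voicing Assimilation: no change — [zgawpi]
Rule 2 changed 1 position(s).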